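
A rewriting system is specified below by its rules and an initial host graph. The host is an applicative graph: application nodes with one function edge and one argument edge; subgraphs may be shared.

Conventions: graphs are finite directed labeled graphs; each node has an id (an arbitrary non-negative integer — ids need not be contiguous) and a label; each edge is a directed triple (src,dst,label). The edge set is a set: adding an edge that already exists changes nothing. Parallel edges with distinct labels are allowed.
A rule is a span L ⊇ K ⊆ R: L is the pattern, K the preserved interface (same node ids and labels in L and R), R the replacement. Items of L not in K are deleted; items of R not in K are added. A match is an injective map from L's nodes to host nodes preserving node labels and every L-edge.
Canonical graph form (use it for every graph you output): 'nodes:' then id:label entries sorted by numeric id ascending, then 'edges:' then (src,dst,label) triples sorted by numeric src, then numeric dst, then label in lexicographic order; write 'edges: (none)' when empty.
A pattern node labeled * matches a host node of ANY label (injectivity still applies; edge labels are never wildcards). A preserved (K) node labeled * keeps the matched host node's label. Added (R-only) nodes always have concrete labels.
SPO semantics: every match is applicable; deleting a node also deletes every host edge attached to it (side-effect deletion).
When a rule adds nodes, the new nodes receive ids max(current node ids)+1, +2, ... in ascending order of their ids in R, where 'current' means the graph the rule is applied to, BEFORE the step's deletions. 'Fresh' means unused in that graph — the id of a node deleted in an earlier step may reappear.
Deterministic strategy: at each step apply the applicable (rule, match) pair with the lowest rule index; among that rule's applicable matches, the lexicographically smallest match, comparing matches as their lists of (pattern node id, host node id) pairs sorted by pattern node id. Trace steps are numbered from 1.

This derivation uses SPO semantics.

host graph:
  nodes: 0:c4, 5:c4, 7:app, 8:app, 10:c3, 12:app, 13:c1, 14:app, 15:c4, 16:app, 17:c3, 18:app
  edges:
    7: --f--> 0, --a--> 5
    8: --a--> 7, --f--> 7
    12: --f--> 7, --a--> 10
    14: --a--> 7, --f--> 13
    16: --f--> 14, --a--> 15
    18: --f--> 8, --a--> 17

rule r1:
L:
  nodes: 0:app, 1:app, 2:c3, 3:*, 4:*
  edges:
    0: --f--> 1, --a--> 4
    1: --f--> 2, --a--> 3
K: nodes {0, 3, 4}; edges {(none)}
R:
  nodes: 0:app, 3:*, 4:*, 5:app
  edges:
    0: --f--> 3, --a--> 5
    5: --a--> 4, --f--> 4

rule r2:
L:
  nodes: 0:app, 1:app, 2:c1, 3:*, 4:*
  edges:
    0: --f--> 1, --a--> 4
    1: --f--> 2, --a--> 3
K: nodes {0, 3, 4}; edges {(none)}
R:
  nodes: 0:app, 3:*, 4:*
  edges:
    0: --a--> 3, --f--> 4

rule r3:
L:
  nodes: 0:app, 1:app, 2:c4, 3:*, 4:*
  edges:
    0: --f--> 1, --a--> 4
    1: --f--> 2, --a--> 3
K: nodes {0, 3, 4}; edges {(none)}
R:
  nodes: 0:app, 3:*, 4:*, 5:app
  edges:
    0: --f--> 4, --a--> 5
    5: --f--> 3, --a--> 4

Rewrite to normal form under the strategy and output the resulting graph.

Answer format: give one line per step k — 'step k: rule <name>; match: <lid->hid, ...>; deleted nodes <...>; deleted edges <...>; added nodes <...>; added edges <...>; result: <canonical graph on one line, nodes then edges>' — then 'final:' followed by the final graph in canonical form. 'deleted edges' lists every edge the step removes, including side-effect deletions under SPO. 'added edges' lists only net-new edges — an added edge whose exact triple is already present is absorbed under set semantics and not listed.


step 1: rule r2; match: 0->16, 1->14, 2->13, 3->7, 4->15; deleted nodes 13, 14; deleted edges (14,7,a); (14,13,f); (16,14,f); (16,15,a); added nodes (none); added edges (16,7,a); (16,15,f); result: nodes: 0:c4, 5:c4, 7:app, 8:app, 10:c3, 12:app, 15:c4, 16:app, 17:c3, 18:app edges: (7,0,f); (7,5,a); (8,7,a); (8,7,f); (12,7,f); (12,10,a); (16,7,a); (16,15,f); (18,8,f); (18,17,a)
step 2: rule r3; match: 0->12, 1->7, 2->0, 3->5, 4->10; deleted nodes 0, 7; deleted edges (7,0,f); (7,5,a); (8,7,a); (8,7,f); (12,7,f); (12,10,a); (16,7,a); added nodes 19; added edges (12,10,f); (12,19,a); (19,5,f); (19,10,a); result: nodes: 5:c4, 8:app, 10:c3, 12:app, 15:c4, 16:app, 17:c3, 18:app, 19:app edges: (12,10,f); (12,19,a); (16,15,f); (18,8,f); (18,17,a); (19,5,f); (19,10,a)
final:
nodes: 5:c4, 8:app, 10:c3, 12:app, 15:c4, 16:app, 17:c3, 18:app, 19:app
edges: (12,10,f); (12,19,a); (16,15,f); (18,8,f); (18,17,a); (19,5,f); (19,10,a)


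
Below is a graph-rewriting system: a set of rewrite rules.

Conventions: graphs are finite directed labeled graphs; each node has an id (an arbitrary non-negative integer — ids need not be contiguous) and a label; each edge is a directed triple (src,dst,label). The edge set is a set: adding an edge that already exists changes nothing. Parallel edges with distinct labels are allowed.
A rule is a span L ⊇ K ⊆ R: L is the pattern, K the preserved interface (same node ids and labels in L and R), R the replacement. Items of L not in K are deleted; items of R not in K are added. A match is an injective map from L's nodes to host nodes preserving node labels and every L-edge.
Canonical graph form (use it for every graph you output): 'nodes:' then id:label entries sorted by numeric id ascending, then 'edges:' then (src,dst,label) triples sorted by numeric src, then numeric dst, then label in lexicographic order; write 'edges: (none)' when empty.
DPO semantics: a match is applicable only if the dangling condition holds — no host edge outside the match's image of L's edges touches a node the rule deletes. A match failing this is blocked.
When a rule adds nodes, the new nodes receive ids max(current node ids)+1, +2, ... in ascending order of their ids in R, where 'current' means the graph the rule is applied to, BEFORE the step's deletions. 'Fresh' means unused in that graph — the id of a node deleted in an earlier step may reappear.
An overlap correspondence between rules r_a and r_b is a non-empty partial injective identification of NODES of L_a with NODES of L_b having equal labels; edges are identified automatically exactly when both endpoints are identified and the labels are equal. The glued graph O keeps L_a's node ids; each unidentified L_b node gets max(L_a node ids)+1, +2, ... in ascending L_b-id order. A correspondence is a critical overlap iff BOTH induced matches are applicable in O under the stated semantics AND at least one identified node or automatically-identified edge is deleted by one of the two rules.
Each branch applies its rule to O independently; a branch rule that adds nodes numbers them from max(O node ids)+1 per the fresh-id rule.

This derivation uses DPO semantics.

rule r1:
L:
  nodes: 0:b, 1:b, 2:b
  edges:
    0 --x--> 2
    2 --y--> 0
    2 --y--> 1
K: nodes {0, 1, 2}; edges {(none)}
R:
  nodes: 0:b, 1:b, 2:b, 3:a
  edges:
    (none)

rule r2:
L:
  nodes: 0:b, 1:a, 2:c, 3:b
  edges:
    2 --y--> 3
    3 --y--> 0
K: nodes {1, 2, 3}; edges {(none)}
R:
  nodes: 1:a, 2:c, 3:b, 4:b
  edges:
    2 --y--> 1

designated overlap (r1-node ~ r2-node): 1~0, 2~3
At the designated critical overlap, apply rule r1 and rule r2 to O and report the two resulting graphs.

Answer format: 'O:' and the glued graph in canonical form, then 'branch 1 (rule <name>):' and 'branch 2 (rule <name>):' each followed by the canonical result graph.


O:
nodes: 0:b, 1:b, 2:b, 3:a, 4:c
edges: (0,2,x); (2,0,y); (2,1,y); (4,2,y)
branch 1 (rule r1):
nodes: 0:b, 1:b, 2:b, 3:a, 4:c, 5:a
edges: (4,2,y)
branch 2 (rule r2):
nodes: 0:b, 2:b, 3:a, 4:c, 5:b
edges: (0,2,x); (2,0,y); (4,3,y)


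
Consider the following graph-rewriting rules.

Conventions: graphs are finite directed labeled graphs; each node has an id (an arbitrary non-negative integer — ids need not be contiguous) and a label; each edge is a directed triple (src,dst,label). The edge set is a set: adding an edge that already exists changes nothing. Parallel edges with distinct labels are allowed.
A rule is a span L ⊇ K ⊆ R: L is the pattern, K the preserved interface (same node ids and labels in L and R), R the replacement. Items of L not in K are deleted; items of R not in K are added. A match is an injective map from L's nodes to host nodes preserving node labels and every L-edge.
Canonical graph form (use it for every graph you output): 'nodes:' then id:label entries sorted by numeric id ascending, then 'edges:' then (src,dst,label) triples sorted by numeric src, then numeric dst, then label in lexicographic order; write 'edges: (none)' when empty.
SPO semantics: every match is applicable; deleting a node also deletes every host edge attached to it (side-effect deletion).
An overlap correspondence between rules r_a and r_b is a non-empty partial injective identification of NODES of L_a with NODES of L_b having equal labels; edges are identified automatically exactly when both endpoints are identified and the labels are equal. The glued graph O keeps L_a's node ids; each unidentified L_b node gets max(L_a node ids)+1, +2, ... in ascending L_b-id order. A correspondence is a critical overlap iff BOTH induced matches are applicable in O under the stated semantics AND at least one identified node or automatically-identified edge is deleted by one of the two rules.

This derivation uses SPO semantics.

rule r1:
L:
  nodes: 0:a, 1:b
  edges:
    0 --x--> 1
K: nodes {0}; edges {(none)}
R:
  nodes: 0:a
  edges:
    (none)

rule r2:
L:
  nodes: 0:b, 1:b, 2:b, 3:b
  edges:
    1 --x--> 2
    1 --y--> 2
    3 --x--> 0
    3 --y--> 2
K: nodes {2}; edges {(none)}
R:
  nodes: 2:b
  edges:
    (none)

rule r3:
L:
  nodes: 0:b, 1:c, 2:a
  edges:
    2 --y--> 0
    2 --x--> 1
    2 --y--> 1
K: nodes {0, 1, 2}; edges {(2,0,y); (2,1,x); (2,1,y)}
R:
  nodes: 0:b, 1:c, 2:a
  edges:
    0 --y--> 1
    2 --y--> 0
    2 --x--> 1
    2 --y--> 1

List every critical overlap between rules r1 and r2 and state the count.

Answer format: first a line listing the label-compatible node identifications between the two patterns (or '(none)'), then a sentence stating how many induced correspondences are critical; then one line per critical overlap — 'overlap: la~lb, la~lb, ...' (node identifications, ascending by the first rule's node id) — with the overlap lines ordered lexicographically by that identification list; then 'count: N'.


label-compatible node identifications between L(r1) and L(r2): 1~0, 1~1, 1~2, 1~3
4 of the induced correspondences are critical overlaps of r1 and r2.
overlap: 1~0
overlap: 1~1
overlap: 1~2
overlap: 1~3
count: 4


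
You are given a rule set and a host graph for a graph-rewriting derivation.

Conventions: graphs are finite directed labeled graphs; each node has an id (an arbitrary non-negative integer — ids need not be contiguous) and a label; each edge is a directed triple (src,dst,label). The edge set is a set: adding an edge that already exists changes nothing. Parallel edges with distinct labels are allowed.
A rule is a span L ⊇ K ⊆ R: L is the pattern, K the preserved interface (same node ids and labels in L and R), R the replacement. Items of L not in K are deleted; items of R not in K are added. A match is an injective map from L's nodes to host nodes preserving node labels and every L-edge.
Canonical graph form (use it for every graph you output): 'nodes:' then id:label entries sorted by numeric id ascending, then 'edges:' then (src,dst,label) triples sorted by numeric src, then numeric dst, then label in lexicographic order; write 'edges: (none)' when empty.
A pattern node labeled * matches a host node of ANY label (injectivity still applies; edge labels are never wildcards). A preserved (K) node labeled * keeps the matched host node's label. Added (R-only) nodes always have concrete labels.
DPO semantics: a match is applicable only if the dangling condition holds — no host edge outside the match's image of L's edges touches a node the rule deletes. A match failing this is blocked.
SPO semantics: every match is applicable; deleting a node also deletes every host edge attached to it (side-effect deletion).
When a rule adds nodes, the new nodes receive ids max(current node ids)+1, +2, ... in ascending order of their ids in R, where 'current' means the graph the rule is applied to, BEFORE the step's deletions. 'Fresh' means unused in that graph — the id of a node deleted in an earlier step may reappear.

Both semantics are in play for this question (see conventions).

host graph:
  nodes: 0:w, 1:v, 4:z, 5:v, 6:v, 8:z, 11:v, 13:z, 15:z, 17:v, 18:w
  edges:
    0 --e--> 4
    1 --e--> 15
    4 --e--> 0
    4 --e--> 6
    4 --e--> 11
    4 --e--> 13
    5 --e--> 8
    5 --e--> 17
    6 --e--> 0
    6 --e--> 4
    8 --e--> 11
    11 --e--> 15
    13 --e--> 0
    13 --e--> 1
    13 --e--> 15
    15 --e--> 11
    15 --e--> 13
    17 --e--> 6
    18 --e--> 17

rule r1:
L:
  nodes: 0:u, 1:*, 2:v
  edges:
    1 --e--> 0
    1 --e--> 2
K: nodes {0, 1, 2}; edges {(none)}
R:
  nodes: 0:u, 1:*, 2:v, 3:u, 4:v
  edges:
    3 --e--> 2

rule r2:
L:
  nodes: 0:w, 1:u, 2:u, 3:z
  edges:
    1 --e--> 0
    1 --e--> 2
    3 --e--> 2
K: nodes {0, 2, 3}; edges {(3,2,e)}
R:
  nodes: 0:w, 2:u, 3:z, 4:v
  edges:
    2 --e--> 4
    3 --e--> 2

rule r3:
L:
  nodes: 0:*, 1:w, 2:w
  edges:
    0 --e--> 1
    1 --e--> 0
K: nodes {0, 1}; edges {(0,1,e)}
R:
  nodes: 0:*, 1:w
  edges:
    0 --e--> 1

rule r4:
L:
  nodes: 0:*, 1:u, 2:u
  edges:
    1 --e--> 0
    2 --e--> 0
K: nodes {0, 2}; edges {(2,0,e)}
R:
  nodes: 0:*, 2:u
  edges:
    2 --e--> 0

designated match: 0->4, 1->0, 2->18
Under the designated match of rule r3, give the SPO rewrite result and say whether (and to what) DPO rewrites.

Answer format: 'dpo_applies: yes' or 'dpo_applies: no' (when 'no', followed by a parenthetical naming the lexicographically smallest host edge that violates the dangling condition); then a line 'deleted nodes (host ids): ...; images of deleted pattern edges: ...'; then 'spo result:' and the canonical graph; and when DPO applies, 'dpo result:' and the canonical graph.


dpo_applies: no
(the rule deletes node 18, which keeps host edge (18,17,e) outside the match image — the dangling condition fails, DPO blocks; SPO proceeds and side-deletes such edges)
deleted nodes (host ids): 18; images of deleted pattern edges: (0,4,e)
spo result:
nodes: 0:w, 1:v, 4:z, 5:v, 6:v, 8:z, 11:v, 13:z, 15:z, 17:v
edges: (1,15,e); (4,0,e); (4,6,e); (4,11,e); (4,13,e); (5,8,e); (5,17,e); (6,0,e); (6,4,e); (8,11,e); (11,15,e); (13,0,e); (13,1,e); (13,15,e); (15,11,e); (15,13,e); (17,6,e)


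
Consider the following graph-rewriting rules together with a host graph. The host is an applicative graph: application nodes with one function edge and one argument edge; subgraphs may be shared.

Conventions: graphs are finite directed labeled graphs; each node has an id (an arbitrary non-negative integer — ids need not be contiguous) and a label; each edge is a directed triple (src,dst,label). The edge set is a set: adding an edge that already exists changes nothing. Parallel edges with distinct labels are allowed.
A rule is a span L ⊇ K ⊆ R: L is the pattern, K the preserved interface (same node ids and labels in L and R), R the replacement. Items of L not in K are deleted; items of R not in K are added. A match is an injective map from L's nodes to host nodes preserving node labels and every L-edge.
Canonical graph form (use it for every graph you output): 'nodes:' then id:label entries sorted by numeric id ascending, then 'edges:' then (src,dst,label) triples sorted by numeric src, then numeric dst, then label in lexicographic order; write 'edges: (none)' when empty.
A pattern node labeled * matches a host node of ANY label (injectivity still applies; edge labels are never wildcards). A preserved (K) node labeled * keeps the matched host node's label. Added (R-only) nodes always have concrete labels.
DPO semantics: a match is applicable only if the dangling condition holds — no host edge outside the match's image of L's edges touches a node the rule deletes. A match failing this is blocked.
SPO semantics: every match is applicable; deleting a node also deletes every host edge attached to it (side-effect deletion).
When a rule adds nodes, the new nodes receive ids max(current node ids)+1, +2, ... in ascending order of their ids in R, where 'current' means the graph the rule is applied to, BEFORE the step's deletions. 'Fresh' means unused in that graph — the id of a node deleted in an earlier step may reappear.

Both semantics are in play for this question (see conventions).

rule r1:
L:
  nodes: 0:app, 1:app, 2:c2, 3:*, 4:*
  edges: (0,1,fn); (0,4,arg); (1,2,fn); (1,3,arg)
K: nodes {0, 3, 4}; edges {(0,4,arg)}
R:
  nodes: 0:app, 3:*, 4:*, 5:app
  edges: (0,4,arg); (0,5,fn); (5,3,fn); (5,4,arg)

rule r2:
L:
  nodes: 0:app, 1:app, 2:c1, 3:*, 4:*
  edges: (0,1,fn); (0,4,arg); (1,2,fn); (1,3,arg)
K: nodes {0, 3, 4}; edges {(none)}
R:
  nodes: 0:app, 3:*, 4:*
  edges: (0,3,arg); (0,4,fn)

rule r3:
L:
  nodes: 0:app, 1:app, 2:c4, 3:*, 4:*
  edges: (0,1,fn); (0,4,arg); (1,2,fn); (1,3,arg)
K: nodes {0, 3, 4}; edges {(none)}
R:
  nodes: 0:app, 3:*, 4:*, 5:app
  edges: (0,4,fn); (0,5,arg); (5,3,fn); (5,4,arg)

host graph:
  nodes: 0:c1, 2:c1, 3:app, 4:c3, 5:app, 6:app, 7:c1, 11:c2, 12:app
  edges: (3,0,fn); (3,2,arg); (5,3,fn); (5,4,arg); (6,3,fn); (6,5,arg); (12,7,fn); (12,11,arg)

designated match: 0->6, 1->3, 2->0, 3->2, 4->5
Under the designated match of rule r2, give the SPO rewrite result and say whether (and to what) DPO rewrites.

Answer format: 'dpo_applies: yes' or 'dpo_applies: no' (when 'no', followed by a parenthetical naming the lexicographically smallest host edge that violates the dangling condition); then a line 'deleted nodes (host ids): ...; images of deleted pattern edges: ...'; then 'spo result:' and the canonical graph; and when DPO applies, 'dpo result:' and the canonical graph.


dpo_applies: no
(the rule deletes node 3, which keeps host edge (5,3,fn) outside the match image — the dangling condition fails, DPO blocks; SPO proceeds and side-deletes such edges)
deleted nodes (host ids): 0, 3; images of deleted pattern edges: (3,0,fn); (3,2,arg); (6,3,fn); (6,5,arg)
spo result:
nodes: 2:c1, 4:c3, 5:app, 6:app, 7:c1, 11:c2, 12:app
edges: (5,4,arg); (6,2,arg); (6,5,fn); (12,7,fn); (12,11,arg)


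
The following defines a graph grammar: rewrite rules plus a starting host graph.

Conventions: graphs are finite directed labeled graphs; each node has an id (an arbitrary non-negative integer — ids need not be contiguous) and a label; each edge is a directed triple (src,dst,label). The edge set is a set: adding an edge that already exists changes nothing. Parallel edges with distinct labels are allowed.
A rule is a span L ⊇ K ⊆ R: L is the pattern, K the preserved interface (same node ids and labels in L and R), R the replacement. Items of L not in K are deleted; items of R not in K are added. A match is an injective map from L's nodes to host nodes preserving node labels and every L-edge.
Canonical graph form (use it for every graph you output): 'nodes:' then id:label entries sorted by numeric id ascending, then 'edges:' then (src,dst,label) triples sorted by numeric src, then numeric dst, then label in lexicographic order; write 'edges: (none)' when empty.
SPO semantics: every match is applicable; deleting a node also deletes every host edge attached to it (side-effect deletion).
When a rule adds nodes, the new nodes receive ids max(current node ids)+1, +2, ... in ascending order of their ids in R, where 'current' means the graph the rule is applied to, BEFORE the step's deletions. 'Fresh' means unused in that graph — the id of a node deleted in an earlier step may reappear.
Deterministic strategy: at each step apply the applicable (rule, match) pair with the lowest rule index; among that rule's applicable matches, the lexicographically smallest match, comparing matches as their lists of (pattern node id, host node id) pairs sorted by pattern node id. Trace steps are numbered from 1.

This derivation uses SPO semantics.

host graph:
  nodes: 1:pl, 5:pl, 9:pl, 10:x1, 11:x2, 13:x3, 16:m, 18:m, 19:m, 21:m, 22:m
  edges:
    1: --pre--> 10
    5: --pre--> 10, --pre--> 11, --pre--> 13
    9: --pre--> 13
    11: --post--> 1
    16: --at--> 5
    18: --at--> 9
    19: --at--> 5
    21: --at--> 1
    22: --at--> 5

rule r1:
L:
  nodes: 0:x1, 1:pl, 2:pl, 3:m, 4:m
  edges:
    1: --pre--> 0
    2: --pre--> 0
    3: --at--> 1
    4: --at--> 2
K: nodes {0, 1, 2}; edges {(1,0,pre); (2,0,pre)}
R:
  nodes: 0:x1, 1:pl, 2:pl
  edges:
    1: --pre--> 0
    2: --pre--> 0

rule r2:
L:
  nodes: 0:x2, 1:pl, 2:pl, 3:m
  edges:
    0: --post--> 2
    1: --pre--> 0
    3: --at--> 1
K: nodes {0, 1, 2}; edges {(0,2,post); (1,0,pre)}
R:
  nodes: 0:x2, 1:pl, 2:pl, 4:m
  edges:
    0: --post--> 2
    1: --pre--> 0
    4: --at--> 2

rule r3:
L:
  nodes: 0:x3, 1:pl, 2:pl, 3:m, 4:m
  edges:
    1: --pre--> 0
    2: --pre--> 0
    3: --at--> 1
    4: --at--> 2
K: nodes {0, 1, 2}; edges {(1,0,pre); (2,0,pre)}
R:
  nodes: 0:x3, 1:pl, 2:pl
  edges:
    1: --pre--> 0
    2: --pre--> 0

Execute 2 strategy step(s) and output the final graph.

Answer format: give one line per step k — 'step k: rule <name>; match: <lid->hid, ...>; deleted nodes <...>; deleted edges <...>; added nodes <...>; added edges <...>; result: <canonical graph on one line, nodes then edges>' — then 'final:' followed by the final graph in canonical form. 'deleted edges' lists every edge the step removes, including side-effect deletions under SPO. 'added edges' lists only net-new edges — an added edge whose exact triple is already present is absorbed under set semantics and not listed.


step 1: rule r1; match: 0->10, 1->1, 2->5, 3->21, 4->16; deleted nodes 16, 21; deleted edges (16,5,at); (21,1,at); added nodes (none); added edges (none); result: nodes: 1:pl, 5:pl, 9:pl, 10:x1, 11:x2, 13:x3, 18:m, 19:m, 22:m edges: (1,10,pre); (5,10,pre); (5,11,pre); (5,13,pre); (9,13,pre); (11,1,post); (18,9,at); (19,5,at); (22,5,at)
step 2: rule r2; match: 0->11, 1->5, 2->1, 3->19; deleted nodes 19; deleted edges (19,5,at); added nodes 23; added edges (23,1,at); result: nodes: 1:pl, 5:pl, 9:pl, 10:x1, 11:x2, 13:x3, 18:m, 22:m, 23:m edges: (1,10,pre); (5,10,pre); (5,11,pre); (5,13,pre); (9,13,pre); (11,1,post); (18,9,at); (22,5,at); (23,1,at)
final:
nodes: 1:pl, 5:pl, 9:pl, 10:x1, 11:x2, 13:x3, 18:m, 22:m, 23:m
edges: (1,10,pre); (5,10,pre); (5,11,pre); (5,13,pre); (9,13,pre); (11,1,post); (18,9,at); (22,5,at); (23,1,at)


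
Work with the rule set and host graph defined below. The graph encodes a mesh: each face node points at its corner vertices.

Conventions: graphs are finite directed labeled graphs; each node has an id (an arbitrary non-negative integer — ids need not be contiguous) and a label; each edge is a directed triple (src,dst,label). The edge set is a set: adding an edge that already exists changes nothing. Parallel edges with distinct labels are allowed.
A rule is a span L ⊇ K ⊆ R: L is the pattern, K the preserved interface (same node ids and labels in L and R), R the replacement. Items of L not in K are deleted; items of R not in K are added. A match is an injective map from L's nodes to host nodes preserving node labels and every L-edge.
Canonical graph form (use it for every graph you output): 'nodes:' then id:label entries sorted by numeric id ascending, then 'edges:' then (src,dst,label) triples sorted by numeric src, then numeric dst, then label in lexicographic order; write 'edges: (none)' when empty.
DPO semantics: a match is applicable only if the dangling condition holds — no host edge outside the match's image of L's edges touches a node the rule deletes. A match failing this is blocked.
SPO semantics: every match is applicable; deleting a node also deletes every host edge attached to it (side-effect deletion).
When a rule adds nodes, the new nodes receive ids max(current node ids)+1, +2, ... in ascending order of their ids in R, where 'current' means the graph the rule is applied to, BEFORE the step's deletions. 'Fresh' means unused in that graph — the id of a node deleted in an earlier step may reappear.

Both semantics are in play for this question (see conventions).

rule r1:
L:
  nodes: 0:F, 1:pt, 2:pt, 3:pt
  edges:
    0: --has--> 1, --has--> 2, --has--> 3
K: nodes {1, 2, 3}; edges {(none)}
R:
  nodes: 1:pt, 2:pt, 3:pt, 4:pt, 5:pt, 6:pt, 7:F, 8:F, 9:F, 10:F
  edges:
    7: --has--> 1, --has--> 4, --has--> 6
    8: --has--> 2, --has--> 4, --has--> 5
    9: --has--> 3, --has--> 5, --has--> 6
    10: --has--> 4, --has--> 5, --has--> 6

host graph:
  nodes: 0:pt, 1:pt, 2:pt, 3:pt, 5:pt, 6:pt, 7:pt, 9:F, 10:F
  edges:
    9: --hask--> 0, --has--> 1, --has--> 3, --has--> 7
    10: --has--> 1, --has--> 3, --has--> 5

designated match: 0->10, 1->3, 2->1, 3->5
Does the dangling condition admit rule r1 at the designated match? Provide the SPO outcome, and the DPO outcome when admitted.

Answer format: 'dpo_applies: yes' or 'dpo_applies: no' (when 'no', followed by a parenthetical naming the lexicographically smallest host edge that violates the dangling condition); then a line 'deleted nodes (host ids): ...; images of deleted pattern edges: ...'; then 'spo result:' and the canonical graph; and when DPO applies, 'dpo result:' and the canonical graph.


dpo_applies: yes
deleted nodes (host ids): 10; images of deleted pattern edges: (10,1,has); (10,3,has); (10,5,has)
spo result:
nodes: 0:pt, 1:pt, 2:pt, 3:pt, 5:pt, 6:pt, 7:pt, 9:F, 11:pt, 12:pt, 13:pt, 14:F, 15:F, 16:F, 17:F
edges: (9,0,hask); (9,1,has); (9,3,has); (9,7,has); (14,3,has); (14,11,has); (14,13,has); (15,1,has); (15,11,has); (15,12,has); (16,5,has); (16,12,has); (16,13,has); (17,11,has); (17,12,has); (17,13,has)
dpo result:
nodes: 0:pt, 1:pt, 2:pt, 3:pt, 5:pt, 6:pt, 7:pt, 9:F, 11:pt, 12:pt, 13:pt, 14:F, 15:F, 16:F, 17:F
edges: (9,0,hask); (9,1,has); (9,3,has); (9,7,has); (14,3,has); (14,11,has); (14,13,has); (15,1,has); (15,11,has); (15,12,has); (16,5,has); (16,12,has); (16,13,has); (17,11,has); (17,12,has); (17,13,has)


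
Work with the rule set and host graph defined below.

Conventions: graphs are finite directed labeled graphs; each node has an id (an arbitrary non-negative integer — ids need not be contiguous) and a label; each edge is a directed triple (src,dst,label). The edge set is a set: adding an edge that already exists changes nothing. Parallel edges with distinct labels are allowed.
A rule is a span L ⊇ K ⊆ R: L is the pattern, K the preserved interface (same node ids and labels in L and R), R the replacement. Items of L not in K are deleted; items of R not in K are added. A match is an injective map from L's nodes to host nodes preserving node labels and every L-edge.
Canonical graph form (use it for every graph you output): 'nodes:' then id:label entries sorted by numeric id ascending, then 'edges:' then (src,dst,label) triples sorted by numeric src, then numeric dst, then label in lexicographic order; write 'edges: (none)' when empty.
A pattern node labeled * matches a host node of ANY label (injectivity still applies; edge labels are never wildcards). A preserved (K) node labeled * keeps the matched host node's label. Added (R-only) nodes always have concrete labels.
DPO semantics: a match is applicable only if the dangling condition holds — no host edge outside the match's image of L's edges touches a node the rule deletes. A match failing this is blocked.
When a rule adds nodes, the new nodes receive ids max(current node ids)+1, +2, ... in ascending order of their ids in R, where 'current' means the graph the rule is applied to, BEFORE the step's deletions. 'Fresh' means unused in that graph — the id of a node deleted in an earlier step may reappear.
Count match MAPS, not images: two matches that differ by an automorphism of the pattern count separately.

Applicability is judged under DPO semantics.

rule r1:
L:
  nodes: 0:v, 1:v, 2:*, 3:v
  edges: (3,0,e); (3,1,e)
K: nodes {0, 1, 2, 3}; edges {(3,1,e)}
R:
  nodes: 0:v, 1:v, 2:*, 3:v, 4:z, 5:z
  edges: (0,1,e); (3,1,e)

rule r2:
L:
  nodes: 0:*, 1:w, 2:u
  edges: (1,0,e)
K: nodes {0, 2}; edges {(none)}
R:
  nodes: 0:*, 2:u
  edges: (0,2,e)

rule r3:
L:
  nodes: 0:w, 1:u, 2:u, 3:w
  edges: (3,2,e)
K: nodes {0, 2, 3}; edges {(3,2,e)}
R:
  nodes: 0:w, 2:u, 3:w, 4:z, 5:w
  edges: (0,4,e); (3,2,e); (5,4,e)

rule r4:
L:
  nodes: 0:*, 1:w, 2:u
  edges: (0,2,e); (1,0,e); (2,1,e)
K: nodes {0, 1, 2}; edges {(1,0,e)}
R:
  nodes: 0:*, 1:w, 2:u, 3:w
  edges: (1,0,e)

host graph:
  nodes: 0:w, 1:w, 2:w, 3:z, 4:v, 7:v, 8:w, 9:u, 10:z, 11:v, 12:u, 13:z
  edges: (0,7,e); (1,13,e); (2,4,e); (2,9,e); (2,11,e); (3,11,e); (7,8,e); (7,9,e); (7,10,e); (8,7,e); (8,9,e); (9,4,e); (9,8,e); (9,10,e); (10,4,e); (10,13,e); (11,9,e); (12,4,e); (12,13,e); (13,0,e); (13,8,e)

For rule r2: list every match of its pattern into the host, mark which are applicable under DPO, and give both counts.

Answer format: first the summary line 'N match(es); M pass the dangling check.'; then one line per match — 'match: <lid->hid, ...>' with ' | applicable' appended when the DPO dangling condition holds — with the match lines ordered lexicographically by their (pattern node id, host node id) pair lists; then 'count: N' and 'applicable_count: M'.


12 match(es); 2 pass the dangling check.
match: 0->4, 1->2, 2->9
match: 0->4, 1->2, 2->12
match: 0->7, 1->0, 2->9
match: 0->7, 1->0, 2->12
match: 0->7, 1->8, 2->9
match: 0->7, 1->8, 2->12
match: 0->9, 1->2, 2->12
match: 0->9, 1->8, 2->12
match: 0->11, 1->2, 2->9
match: 0->11, 1->2, 2->12
match: 0->13, 1->1, 2->9 | applicable
match: 0->13, 1->1, 2->12 | applicable
count: 12
applicable_count: 2


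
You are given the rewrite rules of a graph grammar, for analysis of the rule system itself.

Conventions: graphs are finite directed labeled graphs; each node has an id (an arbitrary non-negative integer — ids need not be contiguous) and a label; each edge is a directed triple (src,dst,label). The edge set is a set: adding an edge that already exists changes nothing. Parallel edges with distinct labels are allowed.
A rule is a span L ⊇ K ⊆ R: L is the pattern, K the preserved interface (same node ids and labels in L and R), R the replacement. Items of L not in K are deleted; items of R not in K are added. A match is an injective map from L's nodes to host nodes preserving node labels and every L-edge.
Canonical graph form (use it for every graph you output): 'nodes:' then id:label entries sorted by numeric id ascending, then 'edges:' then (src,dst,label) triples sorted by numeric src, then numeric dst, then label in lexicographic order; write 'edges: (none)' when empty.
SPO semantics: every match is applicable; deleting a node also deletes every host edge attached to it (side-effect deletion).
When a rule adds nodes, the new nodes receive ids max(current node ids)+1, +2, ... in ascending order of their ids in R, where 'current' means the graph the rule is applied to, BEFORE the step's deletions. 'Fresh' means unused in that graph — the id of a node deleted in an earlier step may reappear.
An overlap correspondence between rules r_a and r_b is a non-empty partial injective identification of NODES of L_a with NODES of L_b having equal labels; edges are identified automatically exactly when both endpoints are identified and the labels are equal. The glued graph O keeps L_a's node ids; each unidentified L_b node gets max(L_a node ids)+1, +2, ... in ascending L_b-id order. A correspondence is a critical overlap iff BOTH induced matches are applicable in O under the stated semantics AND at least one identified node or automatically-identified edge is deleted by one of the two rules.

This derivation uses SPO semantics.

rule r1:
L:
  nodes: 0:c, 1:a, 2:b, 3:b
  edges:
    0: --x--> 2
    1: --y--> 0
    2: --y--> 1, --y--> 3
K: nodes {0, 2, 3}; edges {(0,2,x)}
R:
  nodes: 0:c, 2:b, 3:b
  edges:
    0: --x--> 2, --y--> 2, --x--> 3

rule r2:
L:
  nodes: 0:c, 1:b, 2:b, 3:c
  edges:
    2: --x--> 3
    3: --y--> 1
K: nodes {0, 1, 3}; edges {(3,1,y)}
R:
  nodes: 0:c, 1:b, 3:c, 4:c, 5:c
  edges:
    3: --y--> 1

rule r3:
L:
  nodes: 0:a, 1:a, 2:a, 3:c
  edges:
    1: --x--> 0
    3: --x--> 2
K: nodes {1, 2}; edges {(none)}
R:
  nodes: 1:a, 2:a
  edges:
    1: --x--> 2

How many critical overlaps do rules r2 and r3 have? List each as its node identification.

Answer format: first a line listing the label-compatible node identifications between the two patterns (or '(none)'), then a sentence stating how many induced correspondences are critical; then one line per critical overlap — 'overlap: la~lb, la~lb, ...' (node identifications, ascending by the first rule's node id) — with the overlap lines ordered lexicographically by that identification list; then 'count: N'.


label-compatible node identifications between L(r2) and L(r3): 0~3, 3~3
2 of the induced correspondences are critical overlaps of r2 and r3.
overlap: 0~3
overlap: 3~3
count: 2


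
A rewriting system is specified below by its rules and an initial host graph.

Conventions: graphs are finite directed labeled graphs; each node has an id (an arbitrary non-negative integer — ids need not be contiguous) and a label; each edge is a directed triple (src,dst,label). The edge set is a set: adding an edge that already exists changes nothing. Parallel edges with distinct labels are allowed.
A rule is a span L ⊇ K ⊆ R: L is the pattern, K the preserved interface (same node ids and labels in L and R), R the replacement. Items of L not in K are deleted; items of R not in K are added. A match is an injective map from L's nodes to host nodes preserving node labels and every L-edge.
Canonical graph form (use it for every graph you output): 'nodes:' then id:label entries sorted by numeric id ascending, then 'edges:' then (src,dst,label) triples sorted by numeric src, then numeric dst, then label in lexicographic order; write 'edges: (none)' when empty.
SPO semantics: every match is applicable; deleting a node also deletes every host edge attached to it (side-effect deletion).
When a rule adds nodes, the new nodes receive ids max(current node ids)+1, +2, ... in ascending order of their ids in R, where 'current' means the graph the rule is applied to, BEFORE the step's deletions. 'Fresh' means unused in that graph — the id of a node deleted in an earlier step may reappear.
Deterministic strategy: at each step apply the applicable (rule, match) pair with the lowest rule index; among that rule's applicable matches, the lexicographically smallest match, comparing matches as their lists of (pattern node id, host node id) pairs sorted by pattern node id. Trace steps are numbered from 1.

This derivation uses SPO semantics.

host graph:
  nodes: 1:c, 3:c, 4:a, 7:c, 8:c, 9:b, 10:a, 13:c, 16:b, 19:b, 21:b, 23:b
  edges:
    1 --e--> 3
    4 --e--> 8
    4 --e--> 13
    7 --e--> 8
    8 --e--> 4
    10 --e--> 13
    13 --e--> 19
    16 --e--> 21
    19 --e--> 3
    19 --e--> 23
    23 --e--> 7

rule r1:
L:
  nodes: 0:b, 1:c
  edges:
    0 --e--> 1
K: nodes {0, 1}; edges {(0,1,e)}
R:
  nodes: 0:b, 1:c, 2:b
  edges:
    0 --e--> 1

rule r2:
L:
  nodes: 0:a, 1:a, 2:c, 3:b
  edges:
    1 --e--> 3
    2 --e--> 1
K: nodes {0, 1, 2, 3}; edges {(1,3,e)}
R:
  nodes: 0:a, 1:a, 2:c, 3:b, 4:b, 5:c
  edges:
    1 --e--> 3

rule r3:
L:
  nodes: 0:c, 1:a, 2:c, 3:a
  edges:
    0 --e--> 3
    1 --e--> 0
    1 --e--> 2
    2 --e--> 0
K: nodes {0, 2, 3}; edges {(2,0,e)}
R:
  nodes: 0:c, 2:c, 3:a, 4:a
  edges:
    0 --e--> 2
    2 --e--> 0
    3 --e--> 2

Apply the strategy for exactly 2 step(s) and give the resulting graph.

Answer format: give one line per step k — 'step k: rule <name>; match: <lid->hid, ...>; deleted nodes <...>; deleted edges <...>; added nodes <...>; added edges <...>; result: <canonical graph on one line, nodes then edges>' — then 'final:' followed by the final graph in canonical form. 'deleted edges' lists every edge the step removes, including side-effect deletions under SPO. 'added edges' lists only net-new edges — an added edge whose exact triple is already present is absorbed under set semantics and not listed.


step 1: rule r1; match: 0->19, 1->3; deleted nodes (none); deleted edges (none); added nodes 24; added edges (none); result: nodes: 1:c, 3:c, 4:a, 7:c, 8:c, 9:b, 10:a, 13:c, 16:b, 19:b, 21:b, 23:b, 24:b edges: (1,3,e); (4,8,e); (4,13,e); (7,8,e); (8,4,e); (10,13,e); (13,19,e); (16,21,e); (19,3,e); (19,23,e); (23,7,e)
step 2: rule r1; match: 0->19, 1->3; deleted nodes (none); deleted edges (none); added nodes 25; added edges (none); result: nodes: 1:c, 3:c, 4:a, 7:c, 8:c, 9:b, 10:a, 13:c, 16:b, 19:b, 21:b, 23:b, 24:b, 25:b edges: (1,3,e); (4,8,e); (4,13,e); (7,8,e); (8,4,e); (10,13,e); (13,19,e); (16,21,e); (19,3,e); (19,23,e); (23,7,e)
final:
nodes: 1:c, 3:c, 4:a, 7:c, 8:c, 9:b, 10:a, 13:c, 16:b, 19:b, 21:b, 23:b, 24:b, 25:b
edges: (1,3,e); (4,8,e); (4,13,e); (7,8,e); (8,4,e); (10,13,e); (13,19,e); (16,21,e); (19,3,e); (19,23,e); (23,7,e)


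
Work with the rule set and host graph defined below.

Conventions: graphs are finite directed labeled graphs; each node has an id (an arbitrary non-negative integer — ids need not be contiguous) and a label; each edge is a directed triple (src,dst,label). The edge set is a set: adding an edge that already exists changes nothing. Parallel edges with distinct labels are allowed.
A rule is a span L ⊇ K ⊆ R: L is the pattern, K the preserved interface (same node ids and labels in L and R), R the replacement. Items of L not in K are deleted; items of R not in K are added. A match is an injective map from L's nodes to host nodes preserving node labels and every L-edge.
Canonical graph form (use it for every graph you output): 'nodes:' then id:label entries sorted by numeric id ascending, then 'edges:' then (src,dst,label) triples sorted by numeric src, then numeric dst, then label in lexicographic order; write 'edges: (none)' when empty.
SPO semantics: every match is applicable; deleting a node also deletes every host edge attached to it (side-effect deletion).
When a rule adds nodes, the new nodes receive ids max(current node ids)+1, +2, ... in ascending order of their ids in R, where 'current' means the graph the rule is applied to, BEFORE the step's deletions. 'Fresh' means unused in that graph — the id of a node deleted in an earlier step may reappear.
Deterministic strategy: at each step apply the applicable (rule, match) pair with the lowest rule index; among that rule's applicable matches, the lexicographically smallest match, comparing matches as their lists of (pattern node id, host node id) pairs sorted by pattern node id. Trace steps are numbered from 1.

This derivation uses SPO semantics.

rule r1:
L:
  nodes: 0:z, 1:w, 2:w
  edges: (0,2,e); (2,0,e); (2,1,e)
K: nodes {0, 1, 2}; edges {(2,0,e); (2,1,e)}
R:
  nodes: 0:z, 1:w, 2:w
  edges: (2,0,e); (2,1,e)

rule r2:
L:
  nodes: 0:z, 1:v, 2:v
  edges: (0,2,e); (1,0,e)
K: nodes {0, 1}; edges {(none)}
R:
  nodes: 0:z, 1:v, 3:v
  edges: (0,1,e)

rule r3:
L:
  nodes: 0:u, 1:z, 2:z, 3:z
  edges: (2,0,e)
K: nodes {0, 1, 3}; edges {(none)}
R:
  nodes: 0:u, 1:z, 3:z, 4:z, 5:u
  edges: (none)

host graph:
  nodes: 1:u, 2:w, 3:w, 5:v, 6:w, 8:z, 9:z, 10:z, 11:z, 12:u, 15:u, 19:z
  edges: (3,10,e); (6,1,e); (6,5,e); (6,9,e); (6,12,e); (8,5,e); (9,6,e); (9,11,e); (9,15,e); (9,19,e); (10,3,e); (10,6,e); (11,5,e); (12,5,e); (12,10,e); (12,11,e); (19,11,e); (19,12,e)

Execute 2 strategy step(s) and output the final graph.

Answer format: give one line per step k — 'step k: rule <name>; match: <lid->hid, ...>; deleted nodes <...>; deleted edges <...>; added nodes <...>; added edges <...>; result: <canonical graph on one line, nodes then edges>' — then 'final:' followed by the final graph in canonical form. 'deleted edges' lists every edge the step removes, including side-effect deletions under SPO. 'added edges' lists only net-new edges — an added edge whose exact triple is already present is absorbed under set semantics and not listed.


step 1: rule r3; match: 0->12, 1->8, 2->19, 3->9; deleted nodes 19; deleted edges (9,19,e); (19,11,e); (19,12,e); added nodes 20, 21; added edges (none); result: nodes: 1:u, 2:w, 3:w, 5:v, 6:w, 8:z, 9:z, 10:z, 11:z, 12:u, 15:u, 20:z, 21:u edges: (3,10,e); (6,1,e); (6,5,e); (6,9,e); (6,12,e); (8,5,e); (9,6,e); (9,11,e); (9,15,e); (10,3,e); (10,6,e); (11,5,e); (12,5,e); (12,10,e); (12,11,e)
step 2: rule r3; match: 0->15, 1->8, 2->9, 3->10; deleted nodes 9; deleted edges (6,9,e); (9,6,e); (9,11,e); (9,15,e); added nodes 22, 23; added edges (none); result: nodes: 1:u, 2:w, 3:w, 5:v, 6:w, 8:z, 10:z, 11:z, 12:u, 15:u, 20:z, 21:u, 22:z, 23:u edges: (3,10,e); (6,1,e); (6,5,e); (6,12,e); (8,5,e); (10,3,e); (10,6,e); (11,5,e); (12,5,e); (12,10,e); (12,11,e)
final:
nodes: 1:u, 2:w, 3:w, 5:v, 6:w, 8:z, 10:z, 11:z, 12:u, 15:u, 20:z, 21:u, 22:z, 23:u
edges: (3,10,e); (6,1,e); (6,5,e); (6,12,e); (8,5,e); (10,3,e); (10,6,e); (11,5,e); (12,5,e); (12,10,e); (12,11,e)
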